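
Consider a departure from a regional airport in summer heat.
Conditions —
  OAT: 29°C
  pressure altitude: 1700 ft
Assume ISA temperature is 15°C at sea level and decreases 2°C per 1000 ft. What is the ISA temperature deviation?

ISA temperature at 1700 ft = 15 − 2 × (1700/1000) = 11.6°C.
Deviation = OAT − ISA = 29 − 11.6 = +17.4°C.

ISA+17.4°C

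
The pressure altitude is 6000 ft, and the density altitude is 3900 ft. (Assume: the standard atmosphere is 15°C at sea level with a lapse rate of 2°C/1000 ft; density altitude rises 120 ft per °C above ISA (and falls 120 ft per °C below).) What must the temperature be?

Density altitude − pressure altitude = 3900 − 6000 = -2100 ft.
At 120 ft/°C that is an ISA deviation of -2100/120 = -17.5°C.
ISA temperature at 6000 ft = 15 − 2 × (6000/1000) = 3°C.
OAT = ISA + deviation = 3 + (-17.5) = -14.5°C.

-14.5°C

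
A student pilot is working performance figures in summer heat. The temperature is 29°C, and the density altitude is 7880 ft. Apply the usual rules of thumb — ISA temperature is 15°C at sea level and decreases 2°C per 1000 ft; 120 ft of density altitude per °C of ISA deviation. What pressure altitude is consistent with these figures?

DA = PA + 120 × (OAT − (15 − 2·PA/1000)) = PA + 120·OAT − 1800 + 0.24·PA = 1.24·PA + 120·OAT − 1800.
So 1.24·PA = 7880 − 120 × 29 + 1800 = 6200.
PA = 6200 / 1.24 = 5000 ft.

5000 ft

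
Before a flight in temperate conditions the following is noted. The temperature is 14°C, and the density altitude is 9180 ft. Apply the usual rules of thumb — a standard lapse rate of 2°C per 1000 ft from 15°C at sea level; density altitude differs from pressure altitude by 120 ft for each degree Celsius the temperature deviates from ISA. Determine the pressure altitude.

DA = PA + 120 × (OAT − (15 − 2·PA/1000)) = PA + 120·OAT − 1800 + 0.24·PA = 1.24·PA + 120·OAT − 1800.
So 1.24·PA = 9180 − 120 × 14 + 1800 = 9300.
PA = 9300 / 1.24 = 7500 ft.

7500 ft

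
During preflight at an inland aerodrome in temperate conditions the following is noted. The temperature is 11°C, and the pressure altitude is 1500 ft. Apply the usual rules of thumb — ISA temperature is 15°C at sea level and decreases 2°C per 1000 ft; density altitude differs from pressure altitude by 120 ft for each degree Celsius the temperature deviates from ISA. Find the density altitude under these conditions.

1380 ft

ISA temperature at 1500 ft = 15 − 2 × (1500/1000) = 12°C.
ISA deviation = 11 − 12 = -1°C.
Density altitude = 1500 + 120 × (-1) = 1500 + (-120) = 1380 ft.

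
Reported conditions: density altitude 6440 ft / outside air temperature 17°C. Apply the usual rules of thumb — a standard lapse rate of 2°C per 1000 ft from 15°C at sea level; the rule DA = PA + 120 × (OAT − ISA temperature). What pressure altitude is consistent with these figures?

DA = PA + 120 × (OAT − (15 − 2·PA/1000)) = PA + 120·OAT − 1800 + 0.24·PA = 1.24·PA + 120·OAT − 1800.
So 1.24·PA = 6440 − 120 × 17 + 1800 = 6200.
PA = 6200 / 1.24 = 5000 ft.

5000 ft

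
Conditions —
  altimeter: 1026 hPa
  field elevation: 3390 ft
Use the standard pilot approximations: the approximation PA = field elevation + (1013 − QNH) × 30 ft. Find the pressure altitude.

Pressure correction = (1013 − 1026) × 30 = -390 ft.
Pressure altitude = 3390 + (-390) = 3000 ft.

3000 ft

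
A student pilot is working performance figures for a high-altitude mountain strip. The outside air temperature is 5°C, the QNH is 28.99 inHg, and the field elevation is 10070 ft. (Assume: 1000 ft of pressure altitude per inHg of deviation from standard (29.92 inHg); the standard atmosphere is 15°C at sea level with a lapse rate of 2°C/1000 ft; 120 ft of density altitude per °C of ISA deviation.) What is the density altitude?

12440 ft

Pressure altitude = 10070 + (29.92 − 28.99) × 1000 = 10070 + (+930) = 11000 ft.
ISA temperature at 11000 ft = 15 − 2 × (11000/1000) = -7°C.
ISA deviation = 5 − (-7) = +12°C.
Density altitude = 11000 + 120 × (12) = 12440 ft.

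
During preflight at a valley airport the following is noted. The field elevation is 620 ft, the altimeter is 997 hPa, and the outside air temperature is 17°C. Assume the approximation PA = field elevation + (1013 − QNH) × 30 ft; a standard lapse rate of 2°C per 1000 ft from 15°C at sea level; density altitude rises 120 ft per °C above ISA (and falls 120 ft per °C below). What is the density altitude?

Pressure altitude = 620 + (1013 − 997) × 30 = 620 + (+480) = 1100 ft.
ISA temperature at 1100 ft = 15 − 2 × (1100/1000) = 12.8°C.
ISA deviation = 17 − 12.8 = +4.2°C.
Density altitude = 1100 + 120 × (4.2) = 1604 ft.

1604 ft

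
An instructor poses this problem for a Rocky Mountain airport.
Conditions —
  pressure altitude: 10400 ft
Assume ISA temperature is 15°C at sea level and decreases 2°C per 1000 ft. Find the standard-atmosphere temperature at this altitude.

ISA temperature = 15 − 2 × (10400/1000) = 15 − 20.8 = -5.8°C.

-5.8°C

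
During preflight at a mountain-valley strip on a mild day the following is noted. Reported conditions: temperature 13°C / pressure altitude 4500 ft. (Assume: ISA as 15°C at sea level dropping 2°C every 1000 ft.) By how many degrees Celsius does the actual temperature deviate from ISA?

ISA+7°C

ISA temperature at 4500 ft = 15 − 2 × (4500/1000) = 6°C.
Deviation = OAT − ISA = 13 − 6 = +7°C.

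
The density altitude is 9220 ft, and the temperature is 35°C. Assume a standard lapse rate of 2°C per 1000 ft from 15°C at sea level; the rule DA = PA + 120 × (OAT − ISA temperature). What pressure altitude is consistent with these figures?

5500 ft

DA = PA + 120 × (OAT − (15 − 2·PA/1000)) = PA + 120·OAT − 1800 + 0.24·PA = 1.24·PA + 120·OAT − 1800.
So 1.24·PA = 9220 − 120 × 35 + 1800 = 6820.
PA = 6820 / 1.24 = 5500 ft.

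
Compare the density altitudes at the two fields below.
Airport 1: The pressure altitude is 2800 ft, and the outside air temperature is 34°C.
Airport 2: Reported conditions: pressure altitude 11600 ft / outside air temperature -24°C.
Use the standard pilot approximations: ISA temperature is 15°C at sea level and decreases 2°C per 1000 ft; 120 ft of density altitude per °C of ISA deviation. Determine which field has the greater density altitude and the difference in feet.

Airport 2 by 3952 ft

Airport 1: ISA temp = 9.4°C, deviation +24.6°C, DA = 2800 + 120 × 24.6 = 5752 ft.
Airport 2: ISA temp = -8.2°C, deviation -15.8°C, DA = 11600 + 120 × (-15.8) = 9704 ft.
Airport 2 is higher by 9704 − 5752 = 3952 ft.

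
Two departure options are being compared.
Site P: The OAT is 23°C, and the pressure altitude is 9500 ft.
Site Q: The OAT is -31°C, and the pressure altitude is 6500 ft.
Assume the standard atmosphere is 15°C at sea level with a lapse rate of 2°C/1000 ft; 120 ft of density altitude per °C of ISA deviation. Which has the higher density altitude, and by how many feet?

Site P by 10200 ft

Site P: ISA temp = -4°C, deviation +27°C, DA = 9500 + 120 × 27 = 12740 ft.
Site Q: ISA temp = 2°C, deviation -33°C, DA = 6500 + 120 × (-33) = 2540 ft.
Site P is higher by 12740 − 2540 = 10200 ft.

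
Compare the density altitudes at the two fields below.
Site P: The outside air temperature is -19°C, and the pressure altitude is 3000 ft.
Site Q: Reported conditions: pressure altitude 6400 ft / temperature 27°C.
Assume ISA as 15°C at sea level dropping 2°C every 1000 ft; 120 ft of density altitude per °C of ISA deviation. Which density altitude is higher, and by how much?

Site P: ISA temp = 9°C, deviation -28°C, DA = 3000 + 120 × (-28) = -360 ft.
Site Q: ISA temp = 2.2°C, deviation +24.8°C, DA = 6400 + 120 × 24.8 = 9376 ft.
Site Q is higher by 9376 − (-360) = 9736 ft.

Site Q by 9736 ft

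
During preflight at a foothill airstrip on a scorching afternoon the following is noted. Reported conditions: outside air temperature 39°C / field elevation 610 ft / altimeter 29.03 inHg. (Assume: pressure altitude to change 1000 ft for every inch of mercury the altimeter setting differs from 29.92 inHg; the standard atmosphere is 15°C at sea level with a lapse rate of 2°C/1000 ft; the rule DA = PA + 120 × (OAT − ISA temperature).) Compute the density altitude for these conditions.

Pressure altitude = 610 + (29.92 − 29.03) × 1000 = 610 + (+890) = 1500 ft.
ISA temperature at 1500 ft = 15 − 2 × (1500/1000) = 12°C.
ISA deviation = 39 − 12 = +27°C.
Density altitude = 1500 + 120 × (27) = 4740 ft.

4740 ft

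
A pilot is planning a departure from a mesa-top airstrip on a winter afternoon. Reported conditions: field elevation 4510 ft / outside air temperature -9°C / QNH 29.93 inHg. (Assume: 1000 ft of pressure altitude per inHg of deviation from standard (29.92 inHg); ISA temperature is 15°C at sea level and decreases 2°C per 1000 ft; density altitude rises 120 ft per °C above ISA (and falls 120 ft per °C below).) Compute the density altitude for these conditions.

Pressure altitude = 4510 + (29.92 − 29.93) × 1000 = 4510 + (-10) = 4500 ft.
ISA temperature at 4500 ft = 15 − 2 × (4500/1000) = 6°C.
ISA deviation = -9 − 6 = -15°C.
Density altitude = 4500 + 120 × (-15) = 2700 ft.

2700 ft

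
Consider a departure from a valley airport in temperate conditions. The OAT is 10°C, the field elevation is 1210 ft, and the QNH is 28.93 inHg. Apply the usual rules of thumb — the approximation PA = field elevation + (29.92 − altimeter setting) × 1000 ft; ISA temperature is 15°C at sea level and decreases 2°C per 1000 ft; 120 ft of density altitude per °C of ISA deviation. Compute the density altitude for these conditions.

2128 ft

Pressure altitude = 1210 + (29.92 − 28.93) × 1000 = 1210 + (+990) = 2200 ft.
ISA temperature at 2200 ft = 15 − 2 × (2200/1000) = 10.6°C.
ISA deviation = 10 − 10.6 = -0.6°C.
Density altitude = 2200 + 120 × (-0.6) = 2128 ft.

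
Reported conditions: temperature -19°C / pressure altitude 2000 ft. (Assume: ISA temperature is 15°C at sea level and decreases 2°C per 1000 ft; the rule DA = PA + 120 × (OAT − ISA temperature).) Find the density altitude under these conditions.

-1600 ft

ISA temperature at 2000 ft = 15 − 2 × (2000/1000) = 11°C.
ISA deviation = -19 − 11 = -30°C.
Density altitude = 2000 + 120 × (-30) = 2000 + (-3600) = -1600 ft.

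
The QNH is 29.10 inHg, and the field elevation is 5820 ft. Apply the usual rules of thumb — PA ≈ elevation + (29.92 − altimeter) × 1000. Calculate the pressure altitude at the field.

6640 ft

Pressure correction = (29.92 − 29.10) × 1000 = +820 ft.
Pressure altitude = 5820 + (+820) = 6640 ft.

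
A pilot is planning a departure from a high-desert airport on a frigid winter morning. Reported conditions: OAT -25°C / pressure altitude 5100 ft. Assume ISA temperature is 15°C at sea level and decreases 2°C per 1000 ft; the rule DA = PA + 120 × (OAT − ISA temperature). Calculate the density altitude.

ISA temperature at 5100 ft = 15 − 2 × (5100/1000) = 4.8°C.
ISA deviation = -25 − 4.8 = -29.8°C.
Density altitude = 5100 + 120 × (-29.8) = 5100 + (-3576) = 1524 ft.

1524 ft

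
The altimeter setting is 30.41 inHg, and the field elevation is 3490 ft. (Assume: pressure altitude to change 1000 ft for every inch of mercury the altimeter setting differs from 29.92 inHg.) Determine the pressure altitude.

3000 ft

Pressure correction = (29.92 − 30.41) × 1000 = -490 ft.
Pressure altitude = 3490 + (-490) = 3000 ft.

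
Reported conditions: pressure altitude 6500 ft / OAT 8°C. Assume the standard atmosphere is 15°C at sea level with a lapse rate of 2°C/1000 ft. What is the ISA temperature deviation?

ISA temperature at 6500 ft = 15 − 2 × (6500/1000) = 2°C.
Deviation = OAT − ISA = 8 − 2 = +6°C.

ISA+6°C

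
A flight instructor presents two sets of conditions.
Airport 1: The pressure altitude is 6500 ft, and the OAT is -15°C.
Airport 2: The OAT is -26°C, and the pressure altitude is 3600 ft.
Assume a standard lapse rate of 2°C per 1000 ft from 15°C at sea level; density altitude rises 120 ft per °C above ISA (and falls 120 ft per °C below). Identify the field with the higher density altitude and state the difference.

Airport 1: ISA temp = 2°C, deviation -17°C, DA = 6500 + 120 × (-17) = 4460 ft.
Airport 2: ISA temp = 7.8°C, deviation -33.8°C, DA = 3600 + 120 × (-33.8) = -456 ft.
Airport 1 is higher by 4460 − (-456) = 4916 ft.

Airport 1 by 4916 ft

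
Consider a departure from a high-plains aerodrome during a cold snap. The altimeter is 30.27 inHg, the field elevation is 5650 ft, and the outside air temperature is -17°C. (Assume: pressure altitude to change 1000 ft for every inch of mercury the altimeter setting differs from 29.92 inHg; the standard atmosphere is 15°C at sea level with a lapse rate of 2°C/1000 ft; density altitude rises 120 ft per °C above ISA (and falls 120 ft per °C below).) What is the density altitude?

2732 ft

Pressure altitude = 5650 + (29.92 − 30.27) × 1000 = 5650 + (-350) = 5300 ft.
ISA temperature at 5300 ft = 15 − 2 × (5300/1000) = 4.4°C.
ISA deviation = -17 − 4.4 = -21.4°C.
Density altitude = 5300 + 120 × (-21.4) = 2732 ft.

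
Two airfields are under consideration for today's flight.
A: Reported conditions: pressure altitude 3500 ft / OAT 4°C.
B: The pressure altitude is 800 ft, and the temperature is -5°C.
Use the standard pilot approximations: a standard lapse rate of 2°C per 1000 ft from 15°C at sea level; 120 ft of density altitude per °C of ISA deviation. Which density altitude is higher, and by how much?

A: ISA temp = 8°C, deviation -4°C, DA = 3500 + 120 × (-4) = 3020 ft.
B: ISA temp = 13.4°C, deviation -18.4°C, DA = 800 + 120 × (-18.4) = -1408 ft.
A is higher by 3020 − (-1408) = 4428 ft.

A by 4428 ft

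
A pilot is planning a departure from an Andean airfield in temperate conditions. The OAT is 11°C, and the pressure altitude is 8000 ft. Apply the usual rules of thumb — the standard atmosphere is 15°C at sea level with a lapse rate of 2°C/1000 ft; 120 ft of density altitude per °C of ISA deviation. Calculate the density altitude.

ISA temperature at 8000 ft = 15 − 2 × (8000/1000) = -1°C.
ISA deviation = 11 − (-1) = +12°C.
Density altitude = 8000 + 120 × (12) = 8000 + (+1440) = 9440 ft.

9440 ft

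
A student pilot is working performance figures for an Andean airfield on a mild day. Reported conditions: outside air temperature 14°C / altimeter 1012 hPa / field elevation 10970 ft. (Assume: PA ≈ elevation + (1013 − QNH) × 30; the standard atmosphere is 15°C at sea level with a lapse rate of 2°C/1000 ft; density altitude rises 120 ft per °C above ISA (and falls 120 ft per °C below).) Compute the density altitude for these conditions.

Pressure altitude = 10970 + (1013 − 1012) × 30 = 10970 + (+30) = 11000 ft.
ISA temperature at 11000 ft = 15 − 2 × (11000/1000) = -7°C.
ISA deviation = 14 − (-7) = +21°C.
Density altitude = 11000 + 120 × (21) = 13520 ft.

13520 ft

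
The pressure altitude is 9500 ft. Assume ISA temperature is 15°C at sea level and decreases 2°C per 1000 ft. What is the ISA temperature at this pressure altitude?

-4°C

ISA temperature = 15 − 2 × (9500/1000) = 15 − 19 = -4°C.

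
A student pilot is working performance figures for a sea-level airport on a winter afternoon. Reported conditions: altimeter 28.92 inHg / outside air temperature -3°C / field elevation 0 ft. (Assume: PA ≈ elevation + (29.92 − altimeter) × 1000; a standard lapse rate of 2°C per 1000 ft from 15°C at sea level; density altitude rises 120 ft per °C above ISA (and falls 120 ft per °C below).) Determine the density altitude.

-920 ft

Pressure altitude = 0 + (29.92 − 28.92) × 1000 = 0 + (+1000) = 1000 ft.
ISA temperature at 1000 ft = 15 − 2 × (1000/1000) = 13°C.
ISA deviation = -3 − 13 = -16°C.
Density altitude = 1000 + 120 × (-16) = -920 ft.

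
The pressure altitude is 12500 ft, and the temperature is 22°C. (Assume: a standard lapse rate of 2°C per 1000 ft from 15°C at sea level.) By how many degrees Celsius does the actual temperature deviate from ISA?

ISA+32°C

ISA temperature at 12500 ft = 15 − 2 × (12500/1000) = -10°C.
Deviation = OAT − ISA = 22 − (-10) = +32°C.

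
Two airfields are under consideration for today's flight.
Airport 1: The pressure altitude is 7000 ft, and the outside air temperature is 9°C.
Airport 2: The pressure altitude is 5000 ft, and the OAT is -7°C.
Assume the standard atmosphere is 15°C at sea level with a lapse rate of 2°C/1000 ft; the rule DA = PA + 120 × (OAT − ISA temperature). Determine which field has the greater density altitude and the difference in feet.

Airport 1 by 4400 ft

Airport 1: ISA temp = 1°C, deviation +8°C, DA = 7000 + 120 × 8 = 7960 ft.
Airport 2: ISA temp = 5°C, deviation -12°C, DA = 5000 + 120 × (-12) = 3560 ft.
Airport 1 is higher by 7960 − 3560 = 4400 ft.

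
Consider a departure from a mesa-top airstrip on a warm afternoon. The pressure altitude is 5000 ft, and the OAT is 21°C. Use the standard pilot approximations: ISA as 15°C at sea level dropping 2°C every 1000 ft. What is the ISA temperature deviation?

ISA temperature at 5000 ft = 15 − 2 × (5000/1000) = 5°C.
Deviation = OAT − ISA = 21 − 5 = +16°C.

ISA+16°C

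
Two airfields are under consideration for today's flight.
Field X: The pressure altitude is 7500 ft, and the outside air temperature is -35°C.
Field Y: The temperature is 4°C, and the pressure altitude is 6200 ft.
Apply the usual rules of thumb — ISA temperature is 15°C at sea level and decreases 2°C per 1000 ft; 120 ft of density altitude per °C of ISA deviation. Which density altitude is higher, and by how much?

Field X: ISA temp = 0°C, deviation -35°C, DA = 7500 + 120 × (-35) = 3300 ft.
Field Y: ISA temp = 2.6°C, deviation +1.4°C, DA = 6200 + 120 × 1.4 = 6368 ft.
Field Y is higher by 6368 − 3300 = 3068 ft.

Field Y by 3068 ft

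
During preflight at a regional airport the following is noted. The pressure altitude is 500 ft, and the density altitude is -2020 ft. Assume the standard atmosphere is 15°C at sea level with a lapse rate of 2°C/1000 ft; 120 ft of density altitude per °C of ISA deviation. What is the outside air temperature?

-7°C

Density altitude − pressure altitude = -2020 − 500 = -2520 ft.
At 120 ft/°C that is an ISA deviation of -2520/120 = -21°C.
ISA temperature at 500 ft = 15 − 2 × (500/1000) = 14°C.
OAT = ISA + deviation = 14 + (-21) = -7°C.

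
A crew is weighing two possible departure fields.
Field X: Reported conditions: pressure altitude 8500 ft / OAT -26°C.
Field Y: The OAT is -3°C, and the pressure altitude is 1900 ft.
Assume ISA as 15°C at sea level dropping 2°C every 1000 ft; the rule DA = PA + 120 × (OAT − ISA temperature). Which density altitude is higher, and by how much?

Field X by 5424 ft

Field X: ISA temp = -2°C, deviation -24°C, DA = 8500 + 120 × (-24) = 5620 ft.
Field Y: ISA temp = 11.2°C, deviation -14.2°C, DA = 1900 + 120 × (-14.2) = 196 ft.
Field X is higher by 5620 − 196 = 5424 ft.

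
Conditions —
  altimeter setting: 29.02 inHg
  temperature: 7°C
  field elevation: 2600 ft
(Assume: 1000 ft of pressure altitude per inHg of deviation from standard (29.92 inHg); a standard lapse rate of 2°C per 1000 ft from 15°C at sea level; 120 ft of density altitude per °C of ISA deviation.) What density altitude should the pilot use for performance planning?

3380 ft

Pressure altitude = 2600 + (29.92 − 29.02) × 1000 = 2600 + (+900) = 3500 ft.
ISA temperature at 3500 ft = 15 − 2 × (3500/1000) = 8°C.
ISA deviation = 7 − 8 = -1°C.
Density altitude = 3500 + 120 × (-1) = 3380 ft.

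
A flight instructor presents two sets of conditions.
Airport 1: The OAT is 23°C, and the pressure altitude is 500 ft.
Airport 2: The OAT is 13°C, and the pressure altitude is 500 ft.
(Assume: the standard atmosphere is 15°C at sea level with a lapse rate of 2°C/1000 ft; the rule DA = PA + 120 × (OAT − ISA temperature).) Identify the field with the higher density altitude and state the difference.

Airport 1: ISA temp = 14°C, deviation +9°C, DA = 500 + 120 × 9 = 1580 ft.
Airport 2: ISA temp = 14°C, deviation -1°C, DA = 500 + 120 × (-1) = 380 ft.
Airport 1 is higher by 1580 − 380 = 1200 ft.

Airport 1 by 1200 ft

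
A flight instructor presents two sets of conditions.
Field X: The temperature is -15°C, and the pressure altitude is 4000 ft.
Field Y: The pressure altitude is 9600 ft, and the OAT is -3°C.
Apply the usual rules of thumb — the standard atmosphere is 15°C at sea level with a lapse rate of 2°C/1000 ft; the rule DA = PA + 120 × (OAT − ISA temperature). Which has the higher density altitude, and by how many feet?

Field X: ISA temp = 7°C, deviation -22°C, DA = 4000 + 120 × (-22) = 1360 ft.
Field Y: ISA temp = -4.2°C, deviation +1.2°C, DA = 9600 + 120 × 1.2 = 9744 ft.
Field Y is higher by 9744 − 1360 = 8384 ft.

Field Y by 8384 ft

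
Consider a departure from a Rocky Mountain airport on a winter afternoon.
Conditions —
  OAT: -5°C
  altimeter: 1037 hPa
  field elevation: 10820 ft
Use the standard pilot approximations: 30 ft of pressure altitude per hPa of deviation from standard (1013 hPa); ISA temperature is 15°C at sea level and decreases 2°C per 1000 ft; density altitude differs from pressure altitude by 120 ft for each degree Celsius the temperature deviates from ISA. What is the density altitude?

10124 ft

Pressure altitude = 10820 + (1013 − 1037) × 30 = 10820 + (-720) = 10100 ft.
ISA temperature at 10100 ft = 15 − 2 × (10100/1000) = -5.2°C.
ISA deviation = -5 − (-5.2) = +0.2°C.
Density altitude = 10100 + 120 × (0.2) = 10124 ft.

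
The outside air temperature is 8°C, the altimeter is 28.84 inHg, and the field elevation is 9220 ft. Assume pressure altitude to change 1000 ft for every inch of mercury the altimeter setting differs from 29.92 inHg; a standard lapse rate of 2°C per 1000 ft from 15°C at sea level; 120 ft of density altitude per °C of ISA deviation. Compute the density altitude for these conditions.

11932 ft

Pressure altitude = 9220 + (29.92 − 28.84) × 1000 = 9220 + (+1080) = 10300 ft.
ISA temperature at 10300 ft = 15 − 2 × (10300/1000) = -5.6°C.
ISA deviation = 8 − (-5.6) = +13.6°C.
Density altitude = 10300 + 120 × (13.6) = 11932 ft.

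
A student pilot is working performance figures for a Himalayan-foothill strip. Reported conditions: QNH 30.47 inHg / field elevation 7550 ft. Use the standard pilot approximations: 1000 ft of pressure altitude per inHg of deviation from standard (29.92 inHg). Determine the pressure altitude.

7000 ft

Pressure correction = (29.92 − 30.47) × 1000 = -550 ft.
Pressure altitude = 7550 + (-550) = 7000 ft.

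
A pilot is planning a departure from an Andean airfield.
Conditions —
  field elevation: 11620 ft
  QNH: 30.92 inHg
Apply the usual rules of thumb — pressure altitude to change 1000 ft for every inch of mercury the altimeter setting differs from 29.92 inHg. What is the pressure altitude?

10620 ft

Pressure correction = (29.92 − 30.92) × 1000 = -1000 ft.
Pressure altitude = 11620 + (-1000) = 10620 ft.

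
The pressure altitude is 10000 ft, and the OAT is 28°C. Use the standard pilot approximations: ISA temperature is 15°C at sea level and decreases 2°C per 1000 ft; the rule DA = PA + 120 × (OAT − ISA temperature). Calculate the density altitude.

13960 ft

ISA temperature at 10000 ft = 15 − 2 × (10000/1000) = -5°C.
ISA deviation = 28 − (-5) = +33°C.
Density altitude = 10000 + 120 × (33) = 10000 + (+3960) = 13960 ft.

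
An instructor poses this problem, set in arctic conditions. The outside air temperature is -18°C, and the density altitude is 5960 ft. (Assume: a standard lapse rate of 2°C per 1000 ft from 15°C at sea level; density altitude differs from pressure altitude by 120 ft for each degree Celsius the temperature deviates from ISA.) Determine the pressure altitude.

8000 ft

DA = PA + 120 × (OAT − (15 − 2·PA/1000)) = PA + 120·OAT − 1800 + 0.24·PA = 1.24·PA + 120·OAT − 1800.
So 1.24·PA = 5960 − 120 × (-18) + 1800 = 9920.
PA = 9920 / 1.24 = 8000 ft.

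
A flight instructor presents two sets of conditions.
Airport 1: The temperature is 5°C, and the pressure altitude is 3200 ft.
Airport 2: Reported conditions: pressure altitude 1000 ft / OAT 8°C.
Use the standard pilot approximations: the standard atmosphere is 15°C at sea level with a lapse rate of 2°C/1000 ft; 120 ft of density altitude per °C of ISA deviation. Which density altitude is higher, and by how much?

Airport 1 by 2368 ft

Airport 1: ISA temp = 8.6°C, deviation -3.6°C, DA = 3200 + 120 × (-3.6) = 2768 ft.
Airport 2: ISA temp = 13°C, deviation -5°C, DA = 1000 + 120 × (-5) = 400 ft.
Airport 1 is higher by 2768 − 400 = 2368 ft.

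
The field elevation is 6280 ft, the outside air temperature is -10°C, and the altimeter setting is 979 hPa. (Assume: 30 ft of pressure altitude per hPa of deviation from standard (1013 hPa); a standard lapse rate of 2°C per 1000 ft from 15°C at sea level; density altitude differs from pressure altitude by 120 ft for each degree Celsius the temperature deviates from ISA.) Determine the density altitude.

Pressure altitude = 6280 + (1013 − 979) × 30 = 6280 + (+1020) = 7300 ft.
ISA temperature at 7300 ft = 15 − 2 × (7300/1000) = 0.4°C.
ISA deviation = -10 − 0.4 = -10.4°C.
Density altitude = 7300 + 120 × (-10.4) = 6052 ft.

6052 ft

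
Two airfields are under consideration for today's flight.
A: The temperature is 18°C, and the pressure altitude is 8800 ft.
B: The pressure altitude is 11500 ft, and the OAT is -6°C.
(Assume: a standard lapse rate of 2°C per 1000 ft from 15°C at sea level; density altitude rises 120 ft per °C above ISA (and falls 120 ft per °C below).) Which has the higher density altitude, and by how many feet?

B by 468 ft

A: ISA temp = -2.6°C, deviation +20.6°C, DA = 8800 + 120 × 20.6 = 11272 ft.
B: ISA temp = -8°C, deviation +2°C, DA = 11500 + 120 × 2 = 11740 ft.
B is higher by 11740 − 11272 = 468 ft.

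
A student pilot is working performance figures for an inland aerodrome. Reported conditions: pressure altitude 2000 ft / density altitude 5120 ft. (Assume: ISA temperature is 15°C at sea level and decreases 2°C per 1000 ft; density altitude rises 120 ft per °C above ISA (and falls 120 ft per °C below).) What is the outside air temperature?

Density altitude − pressure altitude = 5120 − 2000 = +3120 ft.
At 120 ft/°C that is an ISA deviation of 3120/120 = +26°C.
ISA temperature at 2000 ft = 15 − 2 × (2000/1000) = 11°C.
OAT = ISA + deviation = 11 + (+26) = 37°C.

37°C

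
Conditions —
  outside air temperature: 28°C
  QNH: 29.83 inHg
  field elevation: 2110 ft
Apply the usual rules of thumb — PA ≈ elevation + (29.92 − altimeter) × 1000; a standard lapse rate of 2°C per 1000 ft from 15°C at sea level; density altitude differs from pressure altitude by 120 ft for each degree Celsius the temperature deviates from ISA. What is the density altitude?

Pressure altitude = 2110 + (29.92 − 29.83) × 1000 = 2110 + (+90) = 2200 ft.
ISA temperature at 2200 ft = 15 − 2 × (2200/1000) = 10.6°C.
ISA deviation = 28 − 10.6 = +17.4°C.
Density altitude = 2200 + 120 × (17.4) = 4288 ft.

4288 ft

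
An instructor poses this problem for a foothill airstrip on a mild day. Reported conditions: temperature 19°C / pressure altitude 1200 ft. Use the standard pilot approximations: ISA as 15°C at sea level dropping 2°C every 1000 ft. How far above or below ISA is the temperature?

ISA temperature at 1200 ft = 15 − 2 × (1200/1000) = 12.6°C.
Deviation = OAT − ISA = 19 − 12.6 = +6.4°C.

ISA+6.4°C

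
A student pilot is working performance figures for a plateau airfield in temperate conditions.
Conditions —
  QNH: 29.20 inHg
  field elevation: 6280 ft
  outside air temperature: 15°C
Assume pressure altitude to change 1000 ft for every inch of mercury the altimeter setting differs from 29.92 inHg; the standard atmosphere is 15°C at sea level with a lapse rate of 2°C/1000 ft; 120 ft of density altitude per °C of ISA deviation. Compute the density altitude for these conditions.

8680 ft

Pressure altitude = 6280 + (29.92 − 29.20) × 1000 = 6280 + (+720) = 7000 ft.
ISA temperature at 7000 ft = 15 − 2 × (7000/1000) = 1°C.
ISA deviation = 15 − 1 = +14°C.
Density altitude = 7000 + 120 × (14) = 8680 ft.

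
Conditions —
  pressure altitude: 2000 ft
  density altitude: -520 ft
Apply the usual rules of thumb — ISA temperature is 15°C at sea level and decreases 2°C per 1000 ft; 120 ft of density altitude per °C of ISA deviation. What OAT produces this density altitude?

-10°C

Density altitude − pressure altitude = -520 − 2000 = -2520 ft.
At 120 ft/°C that is an ISA deviation of -2520/120 = -21°C.
ISA temperature at 2000 ft = 15 − 2 × (2000/1000) = 11°C.
OAT = ISA + deviation = 11 + (-21) = -10°C.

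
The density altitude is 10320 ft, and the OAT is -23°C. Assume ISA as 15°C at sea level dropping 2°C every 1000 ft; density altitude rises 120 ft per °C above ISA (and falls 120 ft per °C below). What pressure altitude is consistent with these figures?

DA = PA + 120 × (OAT − (15 − 2·PA/1000)) = PA + 120·OAT − 1800 + 0.24·PA = 1.24·PA + 120·OAT − 1800.
So 1.24·PA = 10320 − 120 × (-23) + 1800 = 14880.
PA = 14880 / 1.24 = 12000 ft.

12000 ft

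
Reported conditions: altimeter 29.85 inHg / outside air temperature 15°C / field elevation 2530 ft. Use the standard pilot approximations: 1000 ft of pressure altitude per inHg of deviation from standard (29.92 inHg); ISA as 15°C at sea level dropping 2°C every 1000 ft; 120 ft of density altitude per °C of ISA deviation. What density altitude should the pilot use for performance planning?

3224 ft

Pressure altitude = 2530 + (29.92 − 29.85) × 1000 = 2530 + (+70) = 2600 ft.
ISA temperature at 2600 ft = 15 − 2 × (2600/1000) = 9.8°C.
ISA deviation = 15 − 9.8 = +5.2°C.
Density altitude = 2600 + 120 × (5.2) = 3224 ft.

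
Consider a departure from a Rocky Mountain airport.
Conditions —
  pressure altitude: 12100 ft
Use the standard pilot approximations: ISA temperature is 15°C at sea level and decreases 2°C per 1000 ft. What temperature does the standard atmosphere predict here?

ISA temperature = 15 − 2 × (12100/1000) = 15 − 24.2 = -9.2°C.

-9.2°C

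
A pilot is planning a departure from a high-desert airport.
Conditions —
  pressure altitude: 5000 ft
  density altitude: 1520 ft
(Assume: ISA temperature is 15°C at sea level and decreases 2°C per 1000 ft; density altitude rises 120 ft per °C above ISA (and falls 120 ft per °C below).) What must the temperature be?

-24°C

Density altitude − pressure altitude = 1520 − 5000 = -3480 ft.
At 120 ft/°C that is an ISA deviation of -3480/120 = -29°C.
ISA temperature at 5000 ft = 15 − 2 × (5000/1000) = 5°C.
OAT = ISA + deviation = 5 + (-29) = -24°C.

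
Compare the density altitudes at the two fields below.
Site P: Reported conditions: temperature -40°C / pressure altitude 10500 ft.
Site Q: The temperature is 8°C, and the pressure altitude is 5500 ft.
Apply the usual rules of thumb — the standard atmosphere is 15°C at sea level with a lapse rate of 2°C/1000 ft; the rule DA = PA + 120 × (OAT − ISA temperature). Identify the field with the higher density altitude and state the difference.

Site P by 440 ft

Site P: ISA temp = -6°C, deviation -34°C, DA = 10500 + 120 × (-34) = 6420 ft.
Site Q: ISA temp = 4°C, deviation +4°C, DA = 5500 + 120 × 4 = 5980 ft.
Site P is higher by 6420 − 5980 = 440 ft.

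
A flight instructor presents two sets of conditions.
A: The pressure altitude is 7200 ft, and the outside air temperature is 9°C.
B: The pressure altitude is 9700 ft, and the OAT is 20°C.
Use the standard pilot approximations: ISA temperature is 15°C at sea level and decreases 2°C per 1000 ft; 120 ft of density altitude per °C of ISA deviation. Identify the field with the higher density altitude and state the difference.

B by 4420 ft

A: ISA temp = 0.6°C, deviation +8.4°C, DA = 7200 + 120 × 8.4 = 8208 ft.
B: ISA temp = -4.4°C, deviation +24.4°C, DA = 9700 + 120 × 24.4 = 12628 ft.
B is higher by 12628 − 8208 = 4420 ft.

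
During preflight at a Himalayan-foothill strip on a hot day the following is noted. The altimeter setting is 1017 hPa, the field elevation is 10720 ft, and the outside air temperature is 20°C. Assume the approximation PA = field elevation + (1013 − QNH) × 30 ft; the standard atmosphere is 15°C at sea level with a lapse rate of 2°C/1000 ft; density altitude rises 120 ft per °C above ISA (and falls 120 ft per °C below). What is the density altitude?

Pressure altitude = 10720 + (1013 − 1017) × 30 = 10720 + (-120) = 10600 ft.
ISA temperature at 10600 ft = 15 − 2 × (10600/1000) = -6.2°C.
ISA deviation = 20 − (-6.2) = +26.2°C.
Density altitude = 10600 + 120 × (26.2) = 13744 ft.

13744 ft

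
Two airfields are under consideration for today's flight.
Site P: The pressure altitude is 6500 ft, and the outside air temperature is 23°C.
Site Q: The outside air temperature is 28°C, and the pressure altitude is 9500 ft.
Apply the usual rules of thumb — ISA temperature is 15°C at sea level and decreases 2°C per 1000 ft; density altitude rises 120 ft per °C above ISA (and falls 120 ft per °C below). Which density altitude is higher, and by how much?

Site Q by 4320 ft

Site P: ISA temp = 2°C, deviation +21°C, DA = 6500 + 120 × 21 = 9020 ft.
Site Q: ISA temp = -4°C, deviation +32°C, DA = 9500 + 120 × 32 = 13340 ft.
Site Q is higher by 13340 − 9020 = 4320 ft.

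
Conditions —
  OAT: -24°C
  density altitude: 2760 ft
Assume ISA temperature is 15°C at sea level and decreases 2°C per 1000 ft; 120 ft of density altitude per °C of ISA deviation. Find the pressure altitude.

6000 ft

DA = PA + 120 × (OAT − (15 − 2·PA/1000)) = PA + 120·OAT − 1800 + 0.24·PA = 1.24·PA + 120·OAT − 1800.
So 1.24·PA = 2760 − 120 × (-24) + 1800 = 7440.
PA = 7440 / 1.24 = 6000 ft.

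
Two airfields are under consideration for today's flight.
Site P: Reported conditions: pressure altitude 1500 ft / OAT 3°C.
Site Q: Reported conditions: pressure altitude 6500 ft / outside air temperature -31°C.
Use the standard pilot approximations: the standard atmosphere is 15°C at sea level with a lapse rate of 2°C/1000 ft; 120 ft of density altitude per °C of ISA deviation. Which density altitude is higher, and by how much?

Site Q by 2120 ft

Site P: ISA temp = 12°C, deviation -9°C, DA = 1500 + 120 × (-9) = 420 ft.
Site Q: ISA temp = 2°C, deviation -33°C, DA = 6500 + 120 × (-33) = 2540 ft.
Site Q is higher by 2540 − 420 = 2120 ft.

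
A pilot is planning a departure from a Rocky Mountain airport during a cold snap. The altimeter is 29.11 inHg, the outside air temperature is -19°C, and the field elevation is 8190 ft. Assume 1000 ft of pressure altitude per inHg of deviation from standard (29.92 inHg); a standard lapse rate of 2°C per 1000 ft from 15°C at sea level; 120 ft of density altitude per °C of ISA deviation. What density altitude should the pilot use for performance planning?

7080 ft

Pressure altitude = 8190 + (29.92 − 29.11) × 1000 = 8190 + (+810) = 9000 ft.
ISA temperature at 9000 ft = 15 − 2 × (9000/1000) = -3°C.
ISA deviation = -19 − (-3) = -16°C.
Density altitude = 9000 + 120 × (-16) = 7080 ft.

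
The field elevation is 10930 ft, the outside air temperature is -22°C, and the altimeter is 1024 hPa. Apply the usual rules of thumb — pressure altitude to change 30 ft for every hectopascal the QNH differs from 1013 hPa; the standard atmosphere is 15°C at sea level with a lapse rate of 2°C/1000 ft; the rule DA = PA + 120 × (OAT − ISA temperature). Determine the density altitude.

8704 ft

Pressure altitude = 10930 + (1013 − 1024) × 30 = 10930 + (-330) = 10600 ft.
ISA temperature at 10600 ft = 15 − 2 × (10600/1000) = -6.2°C.
ISA deviation = -22 − (-6.2) = -15.8°C.
Density altitude = 10600 + 120 × (-15.8) = 8704 ft.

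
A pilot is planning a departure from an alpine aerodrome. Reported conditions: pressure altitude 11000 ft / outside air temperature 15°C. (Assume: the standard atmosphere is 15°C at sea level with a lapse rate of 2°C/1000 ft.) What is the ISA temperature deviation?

ISA+22°C

ISA temperature at 11000 ft = 15 − 2 × (11000/1000) = -7°C.
Deviation = OAT − ISA = 15 − (-7) = +22°C.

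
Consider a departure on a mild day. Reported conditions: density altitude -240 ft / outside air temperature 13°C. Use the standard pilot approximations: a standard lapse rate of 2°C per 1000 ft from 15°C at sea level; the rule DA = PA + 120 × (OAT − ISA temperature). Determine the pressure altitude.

DA = PA + 120 × (OAT − (15 − 2·PA/1000)) = PA + 120·OAT − 1800 + 0.24·PA = 1.24·PA + 120·OAT − 1800.
So 1.24·PA = -240 − 120 × 13 + 1800 = 0.
PA = 0 / 1.24 = 0 ft.

0 ft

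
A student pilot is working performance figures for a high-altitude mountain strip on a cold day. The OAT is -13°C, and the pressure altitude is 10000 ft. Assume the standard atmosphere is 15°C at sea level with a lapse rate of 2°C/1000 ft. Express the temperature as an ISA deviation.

ISA-8°C

ISA temperature at 10000 ft = 15 − 2 × (10000/1000) = -5°C.
Deviation = OAT − ISA = -13 − (-5) = -8°C.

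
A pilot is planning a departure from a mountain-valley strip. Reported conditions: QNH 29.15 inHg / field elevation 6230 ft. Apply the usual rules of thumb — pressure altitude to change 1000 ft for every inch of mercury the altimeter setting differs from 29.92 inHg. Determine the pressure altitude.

Pressure correction = (29.92 − 29.15) × 1000 = +770 ft.
Pressure altitude = 6230 + (+770) = 7000 ft.

7000 ft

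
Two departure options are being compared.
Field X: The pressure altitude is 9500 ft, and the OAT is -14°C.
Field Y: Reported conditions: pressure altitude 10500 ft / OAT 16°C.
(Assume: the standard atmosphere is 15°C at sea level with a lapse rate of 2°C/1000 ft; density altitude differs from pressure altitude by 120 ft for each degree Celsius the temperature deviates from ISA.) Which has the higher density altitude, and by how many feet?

Field Y by 4840 ft

Field X: ISA temp = -4°C, deviation -10°C, DA = 9500 + 120 × (-10) = 8300 ft.
Field Y: ISA temp = -6°C, deviation +22°C, DA = 10500 + 120 × 22 = 13140 ft.
Field Y is higher by 13140 − 8300 = 4840 ft.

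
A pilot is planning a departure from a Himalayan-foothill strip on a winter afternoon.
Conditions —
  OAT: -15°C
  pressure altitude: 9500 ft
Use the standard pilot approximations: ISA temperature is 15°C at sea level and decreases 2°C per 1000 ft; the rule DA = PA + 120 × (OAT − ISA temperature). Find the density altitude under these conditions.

8180 ft

ISA temperature at 9500 ft = 15 − 2 × (9500/1000) = -4°C.
ISA deviation = -15 − (-4) = -11°C.
Density altitude = 9500 + 120 × (-11) = 9500 + (-1320) = 8180 ft.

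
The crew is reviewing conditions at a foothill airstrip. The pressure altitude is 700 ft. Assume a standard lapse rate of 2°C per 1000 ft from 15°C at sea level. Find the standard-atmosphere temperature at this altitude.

ISA temperature = 15 − 2 × (700/1000) = 15 − 1.4 = 13.6°C.

13.6°C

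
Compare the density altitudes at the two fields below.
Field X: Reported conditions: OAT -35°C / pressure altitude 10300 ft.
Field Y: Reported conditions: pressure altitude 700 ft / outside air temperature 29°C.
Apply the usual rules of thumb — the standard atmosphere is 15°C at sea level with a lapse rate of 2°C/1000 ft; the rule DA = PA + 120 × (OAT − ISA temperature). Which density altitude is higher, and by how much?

Field X by 4224 ft

Field X: ISA temp = -5.6°C, deviation -29.4°C, DA = 10300 + 120 × (-29.4) = 6772 ft.
Field Y: ISA temp = 13.6°C, deviation +15.4°C, DA = 700 + 120 × 15.4 = 2548 ft.
Field X is higher by 6772 − 2548 = 4224 ft.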